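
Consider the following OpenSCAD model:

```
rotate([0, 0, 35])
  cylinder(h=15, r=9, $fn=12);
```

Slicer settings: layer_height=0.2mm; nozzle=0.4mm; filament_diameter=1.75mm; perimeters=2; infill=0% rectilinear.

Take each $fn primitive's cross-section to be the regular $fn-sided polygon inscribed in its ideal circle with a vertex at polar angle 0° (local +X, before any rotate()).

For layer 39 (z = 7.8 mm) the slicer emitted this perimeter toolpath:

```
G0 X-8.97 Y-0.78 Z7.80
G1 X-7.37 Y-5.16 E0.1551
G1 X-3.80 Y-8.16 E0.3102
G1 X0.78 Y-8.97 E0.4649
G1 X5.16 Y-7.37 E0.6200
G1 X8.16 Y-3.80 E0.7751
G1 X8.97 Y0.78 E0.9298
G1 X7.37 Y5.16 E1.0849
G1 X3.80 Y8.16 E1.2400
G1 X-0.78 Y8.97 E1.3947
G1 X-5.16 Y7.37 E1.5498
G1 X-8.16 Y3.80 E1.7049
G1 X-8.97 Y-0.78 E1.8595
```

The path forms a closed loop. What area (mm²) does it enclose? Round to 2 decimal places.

Apply the shoelace formula to the sequence of (X, Y) vertices; enclosed area = 243.04 mm².

243.04 mm²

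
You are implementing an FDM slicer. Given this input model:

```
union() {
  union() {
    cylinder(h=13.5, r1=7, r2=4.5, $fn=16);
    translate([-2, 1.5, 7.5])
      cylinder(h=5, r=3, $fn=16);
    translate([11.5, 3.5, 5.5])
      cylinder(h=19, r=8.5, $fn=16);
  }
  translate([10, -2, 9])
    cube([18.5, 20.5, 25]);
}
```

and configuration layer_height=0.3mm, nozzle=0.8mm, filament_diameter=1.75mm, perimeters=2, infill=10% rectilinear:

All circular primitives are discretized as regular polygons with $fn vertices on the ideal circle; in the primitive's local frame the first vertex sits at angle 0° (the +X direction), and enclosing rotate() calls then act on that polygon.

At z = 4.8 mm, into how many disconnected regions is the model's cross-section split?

At z = 4.8 mm: the cone (r1=7→r2=4.5) has section circumradius 6.111 here — a regular 16-gon; the cylinder at (-2, 1.5) is not intersected at this z (z outside [7.5, 12.5]); the cylinder at (11.5, 3.5) does not reach this height (z outside [5.5, 24.5]); Taking the union: only the cone is present, so the union is just that shape — 1 connected region; the cube at (10, -2) is not intersected at this z (z outside [9, 34]); Merging all regions: only the result so far is present, so the union is just that shape — 1 connected region. The result has 1 disconnected region.

1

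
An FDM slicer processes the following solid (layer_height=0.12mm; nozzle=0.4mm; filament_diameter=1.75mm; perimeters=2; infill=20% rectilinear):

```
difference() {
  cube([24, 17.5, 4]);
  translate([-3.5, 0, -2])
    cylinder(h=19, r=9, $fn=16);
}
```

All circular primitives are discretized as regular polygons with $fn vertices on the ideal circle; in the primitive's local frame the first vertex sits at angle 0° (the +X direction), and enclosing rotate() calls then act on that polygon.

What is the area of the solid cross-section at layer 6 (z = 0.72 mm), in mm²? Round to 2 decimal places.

388.29 mm²

At z = 0.72 mm: the cube is present — its section is the full 24×17.5 rectangle (area 420.00 mm²); the r=9 cylinder at (-3.5, 0) contributes a regular 16-gon of circumradius 9 (area = (16/2)·9.000²·sin(360°/16) = 247.98 mm²); Taking the first minus the rest: starting from the 24×17.5 cube (420.00 mm²), the r=9 cylinder at (-3.5, 0) partially overlaps it — only the 31.71 mm² overlap (of its 247.98 mm²) is removed, clipping the outline — area = 388.29 mm². Overall, the cross-section is a single solid region. Net area = 388.29 mm².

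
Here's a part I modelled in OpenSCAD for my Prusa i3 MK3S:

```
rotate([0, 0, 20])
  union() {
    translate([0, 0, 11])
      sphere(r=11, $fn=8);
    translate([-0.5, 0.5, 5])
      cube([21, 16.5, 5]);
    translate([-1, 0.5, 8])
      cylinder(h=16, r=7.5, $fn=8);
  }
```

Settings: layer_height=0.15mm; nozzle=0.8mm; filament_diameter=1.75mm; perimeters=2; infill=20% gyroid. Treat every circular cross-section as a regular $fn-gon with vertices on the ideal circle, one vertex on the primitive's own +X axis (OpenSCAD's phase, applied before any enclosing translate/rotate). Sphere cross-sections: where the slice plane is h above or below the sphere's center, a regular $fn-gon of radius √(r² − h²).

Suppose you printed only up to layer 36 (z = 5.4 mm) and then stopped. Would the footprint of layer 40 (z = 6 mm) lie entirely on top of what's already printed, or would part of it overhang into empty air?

Compare the two slices. At z = 5.4: the sphere: section is a regular 8-gon, circumradius = √(r²−h²) = √(11²−5.6²) = 9.468 (area = (8/2)·9.468²·sin(360°/8) = 253.54 mm²); the cube at (-0.5, 0.5) (footprint 21×16.5) is included at this height (area 346.50 mm²); the cylinder at (-1, 0.5) does not reach this height (z outside [8, 24]); Combining (union): the regions partially overlap — summed areas 600.04 mm² minus the doubly-counted overlap 63.14 mm² gives 536.91 mm² — area = 536.91 mm²; (rotated 20° about Z; rotation is an isometry so areas/perimeters/island counts are preserved). At z = 6: the sphere: section is a regular 8-gon, circumradius = √(r²−h²) = √(11²−5²) = 9.798 (area = (8/2)·9.798²·sin(360°/8) = 271.53 mm²); the cube at (-0.5, 0.5) (footprint 21×16.5) is included at this height (area 346.50 mm²); the cylinder at (-1, 0.5) is not intersected at this z (z outside [8, 24]); Taking the union: the regions partially overlap — summed areas 618.03 mm² minus the doubly-counted overlap 67.63 mm² gives 550.40 mm² — area = 550.40 mm²; (rotated 20° about Z; rotation is an isometry so areas/perimeters/island counts are preserved). Checking containment: at z = 6 the cross-section extends beyond the z = 5.4 cross-section by about 13.49 mm².

part overhangs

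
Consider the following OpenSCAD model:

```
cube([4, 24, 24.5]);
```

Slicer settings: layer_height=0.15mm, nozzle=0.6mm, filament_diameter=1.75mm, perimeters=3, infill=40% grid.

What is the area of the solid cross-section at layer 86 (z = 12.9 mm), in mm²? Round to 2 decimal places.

At z = 12.9 mm: the cube is present — its section is the full 4×24 rectangle (area 96.00 mm²). Overall, the cross-section is a single solid region. Net area = 96.00 mm².

96.00 mm²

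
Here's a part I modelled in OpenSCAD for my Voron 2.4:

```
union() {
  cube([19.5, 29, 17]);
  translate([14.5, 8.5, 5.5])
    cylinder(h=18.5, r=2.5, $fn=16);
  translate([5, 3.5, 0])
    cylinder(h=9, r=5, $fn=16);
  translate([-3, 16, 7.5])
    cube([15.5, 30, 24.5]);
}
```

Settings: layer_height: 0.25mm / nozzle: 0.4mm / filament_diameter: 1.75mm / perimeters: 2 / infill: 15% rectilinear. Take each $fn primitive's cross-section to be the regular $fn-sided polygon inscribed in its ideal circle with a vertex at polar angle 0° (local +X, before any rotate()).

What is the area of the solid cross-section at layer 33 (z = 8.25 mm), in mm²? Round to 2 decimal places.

At z = 8.25 mm: the cube is present — its section is the full 19.5×29 rectangle (area 565.50 mm²); the r=2.5 cylinder at (14.5, 8.5) contributes a regular 16-gon of circumradius 2.5 (area = (16/2)·2.500²·sin(360°/16) = 19.13 mm²); the r=5 cylinder at (5, 3.5) gives a regular 16-gon of circumradius 5 (constant along its height) (area = (16/2)·5.000²·sin(360°/16) = 76.54 mm²); the 15.5×30 cube at (-3, 16) contributes its full rectangle (area 465.00 mm²); Taking the union: the regions partially overlap — summed areas 1126.17 mm² minus the doubly-counted overlap 251.28 mm² gives 874.89 mm² — area = 874.89 mm². Overall, the cross-section is a single solid region. Net area = 874.89 mm².

874.89 mm²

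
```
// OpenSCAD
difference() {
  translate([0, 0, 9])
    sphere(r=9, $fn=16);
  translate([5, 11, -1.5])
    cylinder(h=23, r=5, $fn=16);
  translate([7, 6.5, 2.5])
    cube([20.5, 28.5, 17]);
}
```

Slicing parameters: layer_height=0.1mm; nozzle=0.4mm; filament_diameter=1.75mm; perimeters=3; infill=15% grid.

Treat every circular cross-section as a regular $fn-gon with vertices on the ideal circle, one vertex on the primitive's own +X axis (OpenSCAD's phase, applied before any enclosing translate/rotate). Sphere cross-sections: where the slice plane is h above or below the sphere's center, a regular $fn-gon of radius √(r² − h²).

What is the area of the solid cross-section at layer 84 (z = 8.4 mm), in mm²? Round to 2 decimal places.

239.57 mm²

At z = 8.4 mm: the r=9 sphere contributes a regular 16-gon of circumradius √(9²−0.6²) = 8.980 (area = (16/2)·8.980²·sin(360°/16) = 246.88 mm²); the r=5 cylinder at (5, 11) gives a regular 16-gon of circumradius 5 (constant along its height) (area = (16/2)·5.000²·sin(360°/16) = 76.54 mm²); the cube at (7, 6.5) (footprint 20.5×28.5) is included at this height (area 584.25 mm²); Subtracting the remaining from the first: starting from the r=9 sphere (246.88 mm²), the r=5 cylinder at (5, 11) partially overlaps it — only the 7.31 mm² overlap (of its 76.54 mm²) is removed, clipping the outline; the 20.5×28.5 cube at (7, 6.5) misses the remaining region (no effect) — area = 239.57 mm². Overall, the cross-section is a single solid region. Net area = 239.57 mm².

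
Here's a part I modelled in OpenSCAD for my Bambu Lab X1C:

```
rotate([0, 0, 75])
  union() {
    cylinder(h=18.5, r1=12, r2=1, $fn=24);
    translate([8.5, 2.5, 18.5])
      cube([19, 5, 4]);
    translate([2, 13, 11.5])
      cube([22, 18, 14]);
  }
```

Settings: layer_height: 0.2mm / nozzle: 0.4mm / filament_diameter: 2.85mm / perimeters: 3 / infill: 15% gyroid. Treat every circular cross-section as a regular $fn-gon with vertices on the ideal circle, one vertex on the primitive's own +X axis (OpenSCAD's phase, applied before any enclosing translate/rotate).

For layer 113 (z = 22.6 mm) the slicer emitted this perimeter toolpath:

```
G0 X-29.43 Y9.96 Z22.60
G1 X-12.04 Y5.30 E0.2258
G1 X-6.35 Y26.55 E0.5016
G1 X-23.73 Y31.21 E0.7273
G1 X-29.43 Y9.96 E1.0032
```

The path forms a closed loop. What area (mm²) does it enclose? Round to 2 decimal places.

Apply the shoelace formula to the sequence of (X, Y) vertices; enclosed area = 395.97 mm².

395.97 mm²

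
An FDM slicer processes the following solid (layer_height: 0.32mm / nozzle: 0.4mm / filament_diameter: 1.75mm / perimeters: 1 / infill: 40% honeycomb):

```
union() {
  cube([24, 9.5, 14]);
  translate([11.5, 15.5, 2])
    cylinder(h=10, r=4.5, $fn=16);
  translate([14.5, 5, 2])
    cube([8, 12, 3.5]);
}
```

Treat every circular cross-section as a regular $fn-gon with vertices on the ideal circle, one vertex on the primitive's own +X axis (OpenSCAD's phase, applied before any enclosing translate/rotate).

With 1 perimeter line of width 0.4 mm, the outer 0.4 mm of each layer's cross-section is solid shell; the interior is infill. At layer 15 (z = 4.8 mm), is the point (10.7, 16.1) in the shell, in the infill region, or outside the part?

infill

At z = 4.8 mm: the 24×9.5 cube contributes its full rectangle; the r=4.5 cylinder at (11.5, 15.5) contributes a regular 16-gon of circumradius 4.5; the cube at (14.5, 5) (footprint 8×12) is included at this height; Merging all regions: the regions partially overlap (shared area 41.30 mm²), so overlapping operands fuse into one piece — 1 connected region. Overall, the cross-section is a single solid region. The nearest boundary edge runs (7.34, 17.22)→(8.32, 18.68); distance from the point to it = 3.42 mm. The point is inside the cross-section and 3.42 mm from the nearest boundary — more than the 0.4 mm shell width (1 × 0.4), so it's in the infill interior.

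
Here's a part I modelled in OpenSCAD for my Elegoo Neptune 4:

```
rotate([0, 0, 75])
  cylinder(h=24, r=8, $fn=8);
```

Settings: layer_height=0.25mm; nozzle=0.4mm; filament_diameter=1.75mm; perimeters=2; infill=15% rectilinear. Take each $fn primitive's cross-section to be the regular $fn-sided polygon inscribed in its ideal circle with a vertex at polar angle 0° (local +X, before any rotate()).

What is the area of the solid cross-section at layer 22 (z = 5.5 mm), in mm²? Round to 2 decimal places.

At z = 5.5 mm: the r=8 cylinder gives a regular 8-gon of circumradius 8 (constant along its height) (area = (8/2)·8.000²·sin(360°/8) = 181.02 mm²); (rotated 75° about Z; rotation is an isometry so areas/perimeters/island counts are preserved). Overall, the cross-section is a single solid region. Net area = 181.02 mm².

181.02 mm²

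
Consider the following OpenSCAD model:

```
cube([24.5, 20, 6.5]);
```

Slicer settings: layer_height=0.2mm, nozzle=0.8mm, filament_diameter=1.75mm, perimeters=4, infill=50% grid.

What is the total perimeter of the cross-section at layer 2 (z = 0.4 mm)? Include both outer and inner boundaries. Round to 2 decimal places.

At z = 0.4 mm: the cube is present — its section is the full 24.5×20 rectangle (perimeter 89.00 mm). Overall, the cross-section is a single solid region. Total boundary length (outer) = 89.00 mm.

89.00 mm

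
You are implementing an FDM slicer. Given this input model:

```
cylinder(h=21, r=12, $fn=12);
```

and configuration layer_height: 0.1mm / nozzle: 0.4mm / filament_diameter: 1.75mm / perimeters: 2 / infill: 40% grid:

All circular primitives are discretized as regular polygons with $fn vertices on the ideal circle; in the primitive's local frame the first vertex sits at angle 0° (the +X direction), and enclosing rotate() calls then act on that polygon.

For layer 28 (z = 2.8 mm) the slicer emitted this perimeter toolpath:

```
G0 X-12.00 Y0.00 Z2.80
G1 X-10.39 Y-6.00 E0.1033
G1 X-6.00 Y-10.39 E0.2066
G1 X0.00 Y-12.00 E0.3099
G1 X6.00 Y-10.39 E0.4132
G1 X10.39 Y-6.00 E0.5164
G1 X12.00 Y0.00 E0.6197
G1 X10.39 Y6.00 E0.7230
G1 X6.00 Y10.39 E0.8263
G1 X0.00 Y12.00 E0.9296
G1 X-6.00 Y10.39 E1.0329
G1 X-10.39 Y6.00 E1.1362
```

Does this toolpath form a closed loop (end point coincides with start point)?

Start point (G0): (-12.00, 0.00). End point (last G1): the path does not return to the start — open.

no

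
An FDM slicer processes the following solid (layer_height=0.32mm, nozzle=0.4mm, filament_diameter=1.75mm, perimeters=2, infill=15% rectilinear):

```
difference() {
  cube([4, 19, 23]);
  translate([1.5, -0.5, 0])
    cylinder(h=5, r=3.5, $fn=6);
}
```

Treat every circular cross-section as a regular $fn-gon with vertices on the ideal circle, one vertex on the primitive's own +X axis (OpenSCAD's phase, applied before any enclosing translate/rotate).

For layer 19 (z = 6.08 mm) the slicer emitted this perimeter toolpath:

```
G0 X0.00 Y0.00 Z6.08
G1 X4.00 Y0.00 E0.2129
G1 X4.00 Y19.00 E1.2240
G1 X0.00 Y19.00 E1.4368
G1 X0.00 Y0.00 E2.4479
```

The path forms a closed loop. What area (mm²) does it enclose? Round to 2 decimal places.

76.00 mm²

Apply the shoelace formula to the sequence of (X, Y) vertices; enclosed area = 76.00 mm².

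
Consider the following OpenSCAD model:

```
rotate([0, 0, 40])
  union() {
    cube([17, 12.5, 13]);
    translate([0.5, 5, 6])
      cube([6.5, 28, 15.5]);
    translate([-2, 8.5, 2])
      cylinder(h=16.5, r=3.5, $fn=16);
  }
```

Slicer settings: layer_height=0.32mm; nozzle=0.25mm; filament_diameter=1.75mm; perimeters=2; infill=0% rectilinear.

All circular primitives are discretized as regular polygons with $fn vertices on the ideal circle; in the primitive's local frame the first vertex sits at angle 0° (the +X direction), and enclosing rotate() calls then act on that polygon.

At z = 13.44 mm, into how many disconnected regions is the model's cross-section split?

1

At z = 13.44 mm: the cube is not intersected at this z (z outside [0, 13]); the 6.5×28 cube at (0.5, 5) contributes its full rectangle; the r=3.5 cylinder at (-2, 8.5) contributes a regular 16-gon of circumradius 3.5; Combining (union): the regions partially overlap (shared area 3.13 mm²), so overlapping operands fuse into one piece — 1 connected region; (whole slice rotated 40° about Z — lengths, areas and connectivity unchanged). The result has 1 disconnected region.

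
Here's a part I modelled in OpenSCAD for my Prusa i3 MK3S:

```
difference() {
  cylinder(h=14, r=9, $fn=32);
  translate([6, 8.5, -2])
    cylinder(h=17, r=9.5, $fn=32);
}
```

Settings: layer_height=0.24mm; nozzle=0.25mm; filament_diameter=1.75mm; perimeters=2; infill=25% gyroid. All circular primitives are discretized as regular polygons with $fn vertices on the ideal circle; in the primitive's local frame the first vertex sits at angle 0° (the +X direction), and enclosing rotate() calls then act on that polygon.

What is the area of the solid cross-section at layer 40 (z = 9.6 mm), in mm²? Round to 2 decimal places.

166.95 mm²

At z = 9.6 mm: the r=9 cylinder contributes a regular 32-gon of circumradius 9 (area = (32/2)·9.000²·sin(360°/32) = 252.84 mm²); the cylinder at (6, 8.5): section is a regular 32-gon, circumradius r=9.5 (area = (32/2)·9.500²·sin(360°/32) = 281.71 mm²); Subtracting the remaining from the first: starting from the r=9 cylinder (252.84 mm²), the r=9.5 cylinder at (6, 8.5) partially overlaps it — only the 85.88 mm² overlap (of its 281.71 mm²) is removed, clipping the outline — area = 166.95 mm². Overall, the cross-section is a single solid region. Net area = 166.95 mm².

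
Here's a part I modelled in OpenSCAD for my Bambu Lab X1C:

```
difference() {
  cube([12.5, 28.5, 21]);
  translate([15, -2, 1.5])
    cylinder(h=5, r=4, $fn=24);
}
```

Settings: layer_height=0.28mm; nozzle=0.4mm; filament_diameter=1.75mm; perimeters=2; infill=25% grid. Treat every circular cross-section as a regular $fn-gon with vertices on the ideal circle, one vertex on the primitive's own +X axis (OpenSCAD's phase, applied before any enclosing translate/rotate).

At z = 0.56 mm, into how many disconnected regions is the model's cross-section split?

1

At z = 0.56 mm: the 12.5×28.5 cube contributes its full rectangle; the cylinder at (15, -2) does not reach this height (z outside [1.5, 6.5]); Subtracting the remaining from the first: none of the subtracted shapes is present at this height, so the 12.5×28.5 cube is unchanged — 1 connected region. The result has 1 disconnected region.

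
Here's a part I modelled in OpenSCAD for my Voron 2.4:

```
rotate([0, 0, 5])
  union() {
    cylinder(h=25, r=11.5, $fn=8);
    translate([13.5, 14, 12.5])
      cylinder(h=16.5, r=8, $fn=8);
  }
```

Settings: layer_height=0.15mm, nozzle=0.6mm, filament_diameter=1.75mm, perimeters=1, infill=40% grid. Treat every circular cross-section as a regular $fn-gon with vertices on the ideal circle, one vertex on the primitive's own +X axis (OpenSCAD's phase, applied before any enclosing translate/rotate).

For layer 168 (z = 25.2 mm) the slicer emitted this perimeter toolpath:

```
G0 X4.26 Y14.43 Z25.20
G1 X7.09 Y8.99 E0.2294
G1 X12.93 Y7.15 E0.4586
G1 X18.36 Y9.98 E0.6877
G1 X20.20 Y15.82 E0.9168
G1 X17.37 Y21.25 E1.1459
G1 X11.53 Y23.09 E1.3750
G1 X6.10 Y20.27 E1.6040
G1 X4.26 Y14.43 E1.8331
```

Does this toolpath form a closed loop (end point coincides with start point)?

yes

Start point (G0): (4.26, 14.43). End point (last G1): the path returns to the start — closed.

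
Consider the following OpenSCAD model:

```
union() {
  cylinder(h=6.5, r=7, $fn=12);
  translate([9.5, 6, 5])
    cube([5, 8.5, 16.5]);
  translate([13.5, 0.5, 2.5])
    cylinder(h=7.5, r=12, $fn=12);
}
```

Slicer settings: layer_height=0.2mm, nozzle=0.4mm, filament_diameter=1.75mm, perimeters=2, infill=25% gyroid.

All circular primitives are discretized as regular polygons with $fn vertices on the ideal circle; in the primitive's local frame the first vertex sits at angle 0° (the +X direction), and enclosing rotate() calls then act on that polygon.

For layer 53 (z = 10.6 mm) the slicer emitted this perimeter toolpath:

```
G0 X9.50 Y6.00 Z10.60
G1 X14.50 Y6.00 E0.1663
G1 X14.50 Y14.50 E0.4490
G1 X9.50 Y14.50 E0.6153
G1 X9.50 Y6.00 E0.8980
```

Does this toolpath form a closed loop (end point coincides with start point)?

Start point (G0): (9.50, 6.00). End point (last G1): the path returns to the start — closed.

yes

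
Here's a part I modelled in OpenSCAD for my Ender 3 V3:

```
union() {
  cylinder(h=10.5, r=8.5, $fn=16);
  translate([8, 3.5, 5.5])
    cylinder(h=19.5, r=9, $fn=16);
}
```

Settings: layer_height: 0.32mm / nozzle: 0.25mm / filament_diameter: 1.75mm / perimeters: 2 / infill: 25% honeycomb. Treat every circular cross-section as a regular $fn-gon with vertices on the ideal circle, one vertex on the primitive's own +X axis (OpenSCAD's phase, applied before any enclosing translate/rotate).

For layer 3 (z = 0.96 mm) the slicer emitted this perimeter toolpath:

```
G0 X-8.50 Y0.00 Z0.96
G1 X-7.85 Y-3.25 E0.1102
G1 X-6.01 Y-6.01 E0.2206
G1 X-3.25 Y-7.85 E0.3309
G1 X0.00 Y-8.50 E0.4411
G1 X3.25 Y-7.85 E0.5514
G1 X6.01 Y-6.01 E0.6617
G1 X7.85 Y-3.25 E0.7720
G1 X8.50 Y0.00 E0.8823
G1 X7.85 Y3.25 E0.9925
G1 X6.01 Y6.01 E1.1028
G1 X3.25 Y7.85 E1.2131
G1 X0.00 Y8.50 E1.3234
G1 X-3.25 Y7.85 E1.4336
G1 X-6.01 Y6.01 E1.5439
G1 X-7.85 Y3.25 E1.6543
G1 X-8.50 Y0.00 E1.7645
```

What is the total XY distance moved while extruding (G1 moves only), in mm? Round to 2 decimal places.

Sum the Euclidean lengths of each G1 segment: total = 53.05 mm.

53.05 mm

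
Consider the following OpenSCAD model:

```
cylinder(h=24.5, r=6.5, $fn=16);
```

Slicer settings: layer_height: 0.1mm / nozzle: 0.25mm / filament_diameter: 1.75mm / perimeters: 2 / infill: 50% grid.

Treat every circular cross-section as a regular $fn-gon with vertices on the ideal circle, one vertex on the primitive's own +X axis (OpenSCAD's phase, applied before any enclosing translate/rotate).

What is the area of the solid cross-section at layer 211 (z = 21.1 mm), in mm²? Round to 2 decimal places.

129.35 mm²

At z = 21.1 mm: the cylinder: section is a regular 16-gon, circumradius r=6.5 (area = (16/2)·6.500²·sin(360°/16) = 129.35 mm²). Overall, the cross-section is a single solid region. Net area = 129.35 mm².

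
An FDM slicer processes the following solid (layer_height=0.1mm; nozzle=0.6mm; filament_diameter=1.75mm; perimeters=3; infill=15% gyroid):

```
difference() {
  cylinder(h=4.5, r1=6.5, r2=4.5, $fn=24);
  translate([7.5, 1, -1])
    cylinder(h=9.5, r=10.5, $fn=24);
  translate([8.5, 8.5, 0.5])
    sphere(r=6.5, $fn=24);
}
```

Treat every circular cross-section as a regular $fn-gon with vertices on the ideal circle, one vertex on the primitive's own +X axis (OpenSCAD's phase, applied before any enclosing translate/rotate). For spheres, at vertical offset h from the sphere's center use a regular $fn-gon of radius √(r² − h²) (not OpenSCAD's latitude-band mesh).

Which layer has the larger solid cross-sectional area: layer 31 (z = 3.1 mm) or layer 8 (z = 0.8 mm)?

Layer 31 (z = 3.1): the cone contributes a regular 24-gon of circumradius 5.122 (interpolated between r1=6.5 and r2=4.5 at t=0.689) (area = (24/2)·5.122²·sin(360°/24) = 81.49 mm²); the cylinder at (7.5, 1): section is a regular 24-gon, circumradius r=10.5 (area = (24/2)·10.500²·sin(360°/24) = 342.42 mm²); the sphere at (8.5, 8.5): section is a regular 24-gon, circumradius = √(r²−h²) = √(6.5²−2.6²) = 5.957 (area = (24/2)·5.957²·sin(360°/24) = 110.23 mm²); After the difference (first − rest): starting from the cone (81.49 mm²), the r=10.5 cylinder at (7.5, 1) partially overlaps it — only the 65.37 mm² overlap (of its 342.42 mm²) is removed, clipping the outline; the r=6.5 sphere at (8.5, 8.5) misses the remaining region (no effect) — area = 16.12 mm². So its area = 16.12 mm². Layer 8 (z = 0.8): the cone (r1=6.5→r2=4.5) has section circumradius 6.144 here — a regular 24-gon (area = (24/2)·6.144²·sin(360°/24) = 117.26 mm²); the r=10.5 cylinder at (7.5, 1) contributes a regular 24-gon of circumradius 10.5 (area = (24/2)·10.500²·sin(360°/24) = 342.42 mm²); the sphere at (8.5, 8.5): section is a regular 24-gon, circumradius = √(r²−h²) = √(6.5²−0.3²) = 6.493 (area = (24/2)·6.493²·sin(360°/24) = 130.94 mm²); Subtracting the remaining from the first: starting from the cone (117.26 mm²), the r=10.5 cylinder at (7.5, 1) partially overlaps it — only the 85.97 mm² overlap (of its 342.42 mm²) is removed, clipping the outline; the r=6.5 sphere at (8.5, 8.5) misses the remaining region (no effect) — area = 31.29 mm². So its area = 31.29 mm². Layer 8 is larger (31.29 vs 16.12 mm²).

layer 8 (z = 0.8 mm)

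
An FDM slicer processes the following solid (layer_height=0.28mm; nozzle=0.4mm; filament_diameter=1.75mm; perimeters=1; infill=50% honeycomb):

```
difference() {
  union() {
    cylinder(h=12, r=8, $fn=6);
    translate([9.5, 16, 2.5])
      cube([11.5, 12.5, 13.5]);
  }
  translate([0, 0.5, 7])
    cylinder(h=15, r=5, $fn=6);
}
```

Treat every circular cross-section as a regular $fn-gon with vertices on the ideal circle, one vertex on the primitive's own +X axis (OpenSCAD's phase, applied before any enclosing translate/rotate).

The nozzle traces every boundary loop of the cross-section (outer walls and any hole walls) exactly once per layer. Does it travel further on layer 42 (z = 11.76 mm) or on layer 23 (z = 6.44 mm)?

layer 42 (z = 11.76 mm)

Layer 42 (z = 11.76): the cylinder: section is a regular 6-gon, circumradius r=8 (perimeter = 2·6·8.000·sin(180°/6) = 48.00 mm); the 11.5×12.5 cube at (9.5, 16) contributes its full rectangle (perimeter 48.00 mm); Taking the union: the 2 present regions are separate (no shared area or edge), so areas and boundary lengths simply add and each stays a separate island — boundary = 96.00 mm; the r=5 cylinder at (0, 0.5) gives a regular 6-gon of circumradius 5 (constant along its height) (perimeter = 2·6·5.000·sin(180°/6) = 30.00 mm); After the difference (first − rest): starting from that combined region, the r=5 cylinder at (0, 0.5) lies wholly inside it (removes its full 64.95 mm² and its 30.00 mm outline becomes a hole wall) — boundary (outer + 1 inner loop) = 126.00 mm. So its perimeter = 126.00 mm. Layer 23 (z = 6.44): the cylinder: section is a regular 6-gon, circumradius r=8 (perimeter = 2·6·8.000·sin(180°/6) = 48.00 mm); the cube at (9.5, 16) (footprint 11.5×12.5) is included at this height (perimeter 48.00 mm); Taking the union: the 2 present regions are separate (no shared area or edge), so areas and boundary lengths simply add and each stays a separate island — boundary = 96.00 mm; the cylinder at (0, 0.5) is absent (z outside [7, 22]); Subtracting the remaining from the first: none of the subtracted shapes is present at this height, so that combined region is unchanged — boundary = 96.00 mm. So its perimeter = 96.00 mm. Layer 42 is larger (126.00 vs 96.00 mm).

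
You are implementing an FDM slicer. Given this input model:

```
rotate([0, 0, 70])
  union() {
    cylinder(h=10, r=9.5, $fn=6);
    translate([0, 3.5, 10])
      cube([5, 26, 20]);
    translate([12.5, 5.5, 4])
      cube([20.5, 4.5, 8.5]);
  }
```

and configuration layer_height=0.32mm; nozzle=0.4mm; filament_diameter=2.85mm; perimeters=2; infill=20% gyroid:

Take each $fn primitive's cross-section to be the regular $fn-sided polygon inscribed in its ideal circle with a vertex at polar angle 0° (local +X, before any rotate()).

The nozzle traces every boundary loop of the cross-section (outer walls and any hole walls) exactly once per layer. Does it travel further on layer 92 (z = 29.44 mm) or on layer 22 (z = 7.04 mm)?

Layer 92 (z = 29.44): the cylinder is not intersected at this z (z outside [0, 10]); the 5×26 cube at (0, 3.5) contributes its full rectangle (perimeter 62.00 mm); the cube at (12.5, 5.5) is absent (z outside [4, 12.5]); Combining (union): only the 5×26 cube at (0, 3.5) is present, so the union is just that shape — boundary = 62.00 mm; (whole slice rotated 70° about Z — lengths, areas and connectivity unchanged). So its perimeter = 62.00 mm. Layer 22 (z = 7.04): the r=9.5 cylinder contributes a regular 6-gon of circumradius 9.5 (perimeter = 2·6·9.500·sin(180°/6) = 57.00 mm); the cube at (0, 3.5) is absent (z outside [10, 30]); the cube at (12.5, 5.5) (footprint 20.5×4.5) is included at this height (perimeter 50.00 mm); Taking the union: the 2 present regions are separate (no shared area or edge), so areas and boundary lengths simply add and each stays a separate island — boundary = 107.00 mm; (whole slice rotated 70° about Z — lengths, areas and connectivity unchanged). So its perimeter = 107.00 mm. Layer 22 is larger (107.00 vs 62.00 mm).

layer 22 (z = 7.04 mm)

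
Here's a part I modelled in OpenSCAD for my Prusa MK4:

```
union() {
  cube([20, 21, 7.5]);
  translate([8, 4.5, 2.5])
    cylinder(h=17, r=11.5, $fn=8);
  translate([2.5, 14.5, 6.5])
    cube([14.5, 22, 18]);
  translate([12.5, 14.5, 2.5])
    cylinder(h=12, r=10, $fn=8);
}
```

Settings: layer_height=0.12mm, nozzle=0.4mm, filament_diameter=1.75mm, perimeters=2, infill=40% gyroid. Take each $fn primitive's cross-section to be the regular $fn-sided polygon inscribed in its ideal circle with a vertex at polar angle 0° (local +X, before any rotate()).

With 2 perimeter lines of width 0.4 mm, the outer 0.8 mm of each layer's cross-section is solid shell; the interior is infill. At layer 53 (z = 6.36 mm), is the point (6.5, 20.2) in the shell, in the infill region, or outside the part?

infill

At z = 6.36 mm: the 20×21 cube contributes its full rectangle; the r=11.5 cylinder at (8, 4.5) contributes a regular 8-gon of circumradius 11.5; the cube at (2.5, 14.5) does not reach this height (z outside [6.5, 24.5]); the cylinder at (12.5, 14.5): section is a regular 8-gon, circumradius r=10; Taking the union: the regions partially overlap (shared area 494.65 mm²), so overlapping operands fuse into one piece — 1 connected region. Overall, the cross-section is a single solid region. The nearest boundary edge runs (0.00, 21.00)→(5.19, 21.00); distance from the point to it = 1.53 mm. The point is inside the cross-section and 1.53 mm from the nearest boundary — more than the 0.8 mm shell width (2 × 0.4), so it's in the infill interior.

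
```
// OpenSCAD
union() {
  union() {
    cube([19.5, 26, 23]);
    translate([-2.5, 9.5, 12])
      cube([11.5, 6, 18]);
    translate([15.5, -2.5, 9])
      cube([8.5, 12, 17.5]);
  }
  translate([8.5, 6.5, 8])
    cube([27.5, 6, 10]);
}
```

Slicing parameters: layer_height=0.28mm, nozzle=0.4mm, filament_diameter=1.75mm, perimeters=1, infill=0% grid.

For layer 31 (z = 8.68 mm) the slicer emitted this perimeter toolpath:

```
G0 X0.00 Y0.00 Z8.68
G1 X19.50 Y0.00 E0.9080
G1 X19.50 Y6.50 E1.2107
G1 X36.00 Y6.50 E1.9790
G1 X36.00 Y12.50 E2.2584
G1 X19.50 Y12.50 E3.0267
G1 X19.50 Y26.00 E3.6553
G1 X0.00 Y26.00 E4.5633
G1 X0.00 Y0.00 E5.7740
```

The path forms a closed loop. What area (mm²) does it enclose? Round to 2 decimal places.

606.00 mm²

Apply the shoelace formula to the sequence of (X, Y) vertices; enclosed area = 606.00 mm².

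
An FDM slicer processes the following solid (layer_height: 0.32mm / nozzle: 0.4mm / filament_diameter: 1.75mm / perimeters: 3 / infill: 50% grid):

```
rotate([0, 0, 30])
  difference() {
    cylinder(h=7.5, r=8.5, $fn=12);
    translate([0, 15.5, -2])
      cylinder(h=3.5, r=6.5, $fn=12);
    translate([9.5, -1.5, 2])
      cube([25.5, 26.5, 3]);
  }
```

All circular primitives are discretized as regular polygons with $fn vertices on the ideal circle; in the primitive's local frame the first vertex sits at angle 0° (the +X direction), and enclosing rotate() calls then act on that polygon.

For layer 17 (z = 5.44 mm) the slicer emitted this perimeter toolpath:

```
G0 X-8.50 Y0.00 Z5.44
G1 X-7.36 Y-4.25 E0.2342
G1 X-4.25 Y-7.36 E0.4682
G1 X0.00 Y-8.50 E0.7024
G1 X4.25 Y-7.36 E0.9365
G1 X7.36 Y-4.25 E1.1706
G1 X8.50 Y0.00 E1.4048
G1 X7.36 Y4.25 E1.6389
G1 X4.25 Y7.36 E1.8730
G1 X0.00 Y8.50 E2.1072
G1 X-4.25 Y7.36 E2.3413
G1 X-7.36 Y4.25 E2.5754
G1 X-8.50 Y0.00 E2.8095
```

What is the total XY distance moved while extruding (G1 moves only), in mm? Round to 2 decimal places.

52.79 mm

Sum the Euclidean lengths of each G1 segment: total = 52.79 mm.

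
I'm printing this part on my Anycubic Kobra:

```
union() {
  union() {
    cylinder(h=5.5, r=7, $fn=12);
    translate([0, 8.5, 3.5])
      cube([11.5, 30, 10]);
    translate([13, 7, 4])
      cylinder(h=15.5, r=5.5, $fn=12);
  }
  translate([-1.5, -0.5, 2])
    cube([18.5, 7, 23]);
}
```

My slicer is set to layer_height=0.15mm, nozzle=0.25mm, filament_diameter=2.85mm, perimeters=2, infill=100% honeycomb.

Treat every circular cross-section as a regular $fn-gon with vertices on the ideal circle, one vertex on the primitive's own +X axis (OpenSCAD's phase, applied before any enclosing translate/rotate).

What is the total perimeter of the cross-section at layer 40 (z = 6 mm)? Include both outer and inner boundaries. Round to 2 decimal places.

At z = 6 mm: the cylinder is absent (z outside [0, 5.5]); the 11.5×30 cube at (0, 8.5) contributes its full rectangle (perimeter 83.00 mm); the r=5.5 cylinder at (13, 7) contributes a regular 12-gon of circumradius 5.5 (perimeter = 2·12·5.500·sin(180°/12) = 34.16 mm); Merging all regions: the regions partially overlap (shared area 9.04 mm²), so the edge portions inside another operand are dropped and the merged outline is re-measured after clipping — boundary = 104.53 mm; the cube at (-1.5, -0.5) is present — its section is the full 18.5×7 rectangle (perimeter 51.00 mm); Merging all regions: the regions partially overlap (shared area 37.26 mm²), so the edge portions inside another operand are dropped and the merged outline is re-measured after clipping — boundary = 130.52 mm. Overall, the cross-section is a single solid region. Total boundary length (outer) = 130.52 mm.

130.52 mm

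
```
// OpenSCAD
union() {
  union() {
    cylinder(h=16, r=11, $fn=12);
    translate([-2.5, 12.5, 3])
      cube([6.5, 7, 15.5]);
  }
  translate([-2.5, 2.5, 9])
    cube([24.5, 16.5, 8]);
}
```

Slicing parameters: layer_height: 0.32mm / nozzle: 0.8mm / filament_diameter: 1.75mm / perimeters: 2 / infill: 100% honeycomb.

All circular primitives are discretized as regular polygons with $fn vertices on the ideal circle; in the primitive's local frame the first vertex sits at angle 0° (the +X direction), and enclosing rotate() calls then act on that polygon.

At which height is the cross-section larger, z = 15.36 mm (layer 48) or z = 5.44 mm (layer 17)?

layer 48 (z = 15.36 mm)

Layer 48 (z = 15.36): the cylinder: section is a regular 12-gon, circumradius r=11 (area = (12/2)·11.000²·sin(360°/12) = 363.00 mm²); the cube at (-2.5, 12.5) (footprint 6.5×7) is included at this height (area 45.50 mm²); Combining (union): the 2 present regions are separate (no shared area or edge), so areas and boundary lengths simply add and each stays a separate island — area = 408.50 mm²; the cube at (-2.5, 2.5) (footprint 24.5×16.5) is included at this height (area 404.25 mm²); Combining (union): the regions partially overlap — summed areas 812.75 mm² minus the doubly-counted overlap 126.75 mm² gives 686.00 mm² — area = 686.00 mm². So its area = 686.00 mm². Layer 17 (z = 5.44): the cylinder: section is a regular 12-gon, circumradius r=11 (area = (12/2)·11.000²·sin(360°/12) = 363.00 mm²); the 6.5×7 cube at (-2.5, 12.5) contributes its full rectangle (area 45.50 mm²); Merging all regions: the 2 present regions are separate (no shared area or edge), so areas and boundary lengths simply add and each stays a separate island — area = 408.50 mm²; the cube at (-2.5, 2.5) is not intersected at this z (z outside [9, 17]); Combining (union): only that combined region is present, so the union is just that shape — area = 408.50 mm². So its area = 408.50 mm². Layer 48 is larger (686.00 vs 408.50 mm²).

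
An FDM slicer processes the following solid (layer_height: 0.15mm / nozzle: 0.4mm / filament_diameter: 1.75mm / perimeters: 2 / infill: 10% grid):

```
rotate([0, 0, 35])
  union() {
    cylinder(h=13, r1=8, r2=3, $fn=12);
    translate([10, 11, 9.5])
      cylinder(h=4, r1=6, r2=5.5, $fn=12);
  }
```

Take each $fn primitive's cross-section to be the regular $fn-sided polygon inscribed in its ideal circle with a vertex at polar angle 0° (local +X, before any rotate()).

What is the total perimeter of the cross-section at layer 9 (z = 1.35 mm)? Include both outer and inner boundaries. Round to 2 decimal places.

46.47 mm

At z = 1.35 mm: the cone (r1=8→r2=3) has section circumradius 7.481 here — a regular 12-gon (perimeter = 2·12·7.481·sin(180°/12) = 46.47 mm); the cone at (10, 11) is not intersected at this z (z outside [9.5, 13.5]); Merging all regions: only the cone is present, so the union is just that shape — boundary = 46.47 mm; (rotated 35° about Z; rotation is an isometry so areas/perimeters/island counts are preserved). Overall, the cross-section is a single solid region. Total boundary length (outer) = 46.47 mm.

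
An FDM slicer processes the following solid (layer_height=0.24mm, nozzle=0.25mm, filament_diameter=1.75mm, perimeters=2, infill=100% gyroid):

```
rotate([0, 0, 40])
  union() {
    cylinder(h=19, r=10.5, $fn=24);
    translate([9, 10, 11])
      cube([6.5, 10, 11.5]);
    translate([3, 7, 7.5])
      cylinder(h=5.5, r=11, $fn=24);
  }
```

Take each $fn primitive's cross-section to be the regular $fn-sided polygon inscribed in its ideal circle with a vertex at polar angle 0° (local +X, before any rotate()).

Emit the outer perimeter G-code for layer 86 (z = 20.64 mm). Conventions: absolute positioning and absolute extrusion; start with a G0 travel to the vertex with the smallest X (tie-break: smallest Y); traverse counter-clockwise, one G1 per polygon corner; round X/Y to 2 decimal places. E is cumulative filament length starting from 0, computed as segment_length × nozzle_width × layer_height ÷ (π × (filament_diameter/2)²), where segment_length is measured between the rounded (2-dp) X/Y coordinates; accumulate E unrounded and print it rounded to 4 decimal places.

At z = 20.64 mm: the cylinder does not reach this height (z outside [0, 19]); the cube at (9, 10) (footprint 6.5×10) is included at this height; the cylinder at (3, 7) is absent (z outside [7.5, 13]); Taking the union: only the 6.5×10 cube at (9, 10) is present, so the union is just that shape — 1 connected region; (rotated 40° about Z; rotation is an isometry so areas/perimeters/island counts are preserved). The outline is a single polygon with 4 vertices. Extrusion per mm of travel: 0.25 × 0.24 / (π × 0.875²) = 0.024945. Accumulating E over each segment gives final E = 0.8230.

G0 X-5.96 Y21.11 Z20.64
G1 X0.47 Y13.45 E0.2495
G1 X5.45 Y17.62 E0.4115
G1 X-0.98 Y25.28 E0.6610
G1 X-5.96 Y21.11 E0.8230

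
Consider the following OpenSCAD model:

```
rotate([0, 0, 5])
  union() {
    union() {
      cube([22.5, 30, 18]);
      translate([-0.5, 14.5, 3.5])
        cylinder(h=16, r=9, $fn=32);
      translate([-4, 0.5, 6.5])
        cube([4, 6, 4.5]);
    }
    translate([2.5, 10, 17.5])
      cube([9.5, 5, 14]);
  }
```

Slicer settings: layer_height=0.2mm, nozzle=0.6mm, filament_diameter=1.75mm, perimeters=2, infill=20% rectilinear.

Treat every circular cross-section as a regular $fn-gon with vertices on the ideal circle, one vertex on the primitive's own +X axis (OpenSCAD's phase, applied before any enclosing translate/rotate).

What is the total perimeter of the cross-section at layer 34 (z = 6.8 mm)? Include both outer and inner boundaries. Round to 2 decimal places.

116.90 mm

At z = 6.8 mm: the 22.5×30 cube contributes its full rectangle (perimeter 105.00 mm); the r=9 cylinder at (-0.5, 14.5) contributes a regular 32-gon of circumradius 9 (perimeter = 2·32·9.000·sin(180°/32) = 56.46 mm); the cube at (-4, 0.5) (footprint 4×6) is included at this height (perimeter 20.00 mm); Merging all regions: the regions partially overlap (shared area 120.52 mm²), so the edge portions inside another operand are dropped and the merged outline is re-measured after clipping — boundary = 116.90 mm; the cube at (2.5, 10) does not reach this height (z outside [17.5, 31.5]); Combining (union): only that combined region is present, so the union is just that shape — boundary = 116.90 mm; (whole slice rotated 5° about Z — lengths, areas and connectivity unchanged). Overall, the cross-section is a single solid region. Total boundary length (outer) = 116.90 mm.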